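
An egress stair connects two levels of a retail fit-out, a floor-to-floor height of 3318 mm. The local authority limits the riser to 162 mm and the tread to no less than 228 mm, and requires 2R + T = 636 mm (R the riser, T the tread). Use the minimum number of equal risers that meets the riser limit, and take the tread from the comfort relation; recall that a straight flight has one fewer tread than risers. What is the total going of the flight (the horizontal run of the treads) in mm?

6400 mm

At most 162 each: 3318/162 = 20.48, giving 21 risers.
Each riser is 3318/21 = 158 mm (≤ 162 mm).
From 2R + T = 636: T = 636 − 316 = 320 mm.
Treads = 21 − 1 = 20; going = 20 × 320 = 6400 mm.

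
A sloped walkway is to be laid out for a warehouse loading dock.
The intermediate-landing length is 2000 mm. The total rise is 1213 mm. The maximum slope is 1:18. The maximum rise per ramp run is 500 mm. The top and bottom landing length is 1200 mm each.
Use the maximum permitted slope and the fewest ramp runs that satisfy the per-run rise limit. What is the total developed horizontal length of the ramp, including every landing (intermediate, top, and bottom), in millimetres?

28234 mm

1213 / 500 = 2.426 → round up to 3 ramp runs. That means 2 intermediate landings.
Horizontal run for 1213 mm of rise at 1:18 is 1213 × 18 = 21834 mm.
2 intermediate landings contribute 2 × 2000 = 4000 mm.
Top and bottom landings: 2 × 1200 = 2400 mm.
Total = 21834 + 4000 + 2400 = 28234 mm.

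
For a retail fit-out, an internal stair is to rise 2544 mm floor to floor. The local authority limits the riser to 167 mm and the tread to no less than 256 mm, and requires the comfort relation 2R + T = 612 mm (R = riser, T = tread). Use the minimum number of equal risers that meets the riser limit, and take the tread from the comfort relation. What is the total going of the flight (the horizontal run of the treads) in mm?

2544 / 167 = 15.234 → round up to 16 risers.
R = 2544 ÷ 16 = 159 mm.
From 2R + T = 612: T = 612 − 318 = 294 mm.
Treads = 16 − 1 = 15; going = 15 × 294 = 4410 mm.

4410 mm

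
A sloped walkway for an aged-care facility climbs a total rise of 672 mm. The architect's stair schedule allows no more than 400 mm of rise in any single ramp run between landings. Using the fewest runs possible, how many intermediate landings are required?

672 / 400 = 1.680 → round up to 2 ramp runs.
2 runs are separated by 1 intermediate landings.

1 intermediate landings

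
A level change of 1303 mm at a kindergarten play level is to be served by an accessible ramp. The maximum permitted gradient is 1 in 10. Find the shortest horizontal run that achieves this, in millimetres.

At 1:10 the run is 10 × 1303 = 13030 mm.

13030 mm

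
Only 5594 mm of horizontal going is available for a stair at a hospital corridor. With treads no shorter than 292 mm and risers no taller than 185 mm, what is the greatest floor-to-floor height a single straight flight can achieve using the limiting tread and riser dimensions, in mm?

Treads that fit: ⌊5594 / 292⌋ = 19.
Risers = treads + 1 = 20.
Maximum height = 20 × 185 = 3700 mm.

3700 mm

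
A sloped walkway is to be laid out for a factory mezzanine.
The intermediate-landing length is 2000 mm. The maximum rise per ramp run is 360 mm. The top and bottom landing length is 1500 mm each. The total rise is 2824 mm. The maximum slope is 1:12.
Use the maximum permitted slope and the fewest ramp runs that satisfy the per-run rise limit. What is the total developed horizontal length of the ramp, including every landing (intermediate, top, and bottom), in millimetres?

50888 mm

2824 / 360 = 7.84, so 8 ramp runs are needed. That means 7 intermediate landings.
Horizontal run for 2824 mm of rise at 1:12 is 2824 × 12 = 33888 mm.
Intermediate landings: 7 × 2000 = 14000 mm.
Top and bottom landings: 2 × 1500 = 3000 mm.
Total = 33888 + 14000 + 3000 = 50888 mm.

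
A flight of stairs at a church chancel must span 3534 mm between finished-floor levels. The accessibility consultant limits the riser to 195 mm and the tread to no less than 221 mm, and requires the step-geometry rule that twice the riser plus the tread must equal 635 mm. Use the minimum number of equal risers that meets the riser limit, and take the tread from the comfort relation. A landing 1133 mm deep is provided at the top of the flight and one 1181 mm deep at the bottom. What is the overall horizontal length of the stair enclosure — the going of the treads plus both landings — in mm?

7048 mm

At most 195 each: 3534/195 = 18.12, giving 19 risers.
Each riser is 3534/19 = 186 mm (≤ 195 mm).
Tread T = 635 − 2 × 186 = 263 mm (≥ 221 mm).
Going = (19 − 1) × 263 = 4734 mm.
Enclosure = 4734 + 1133 + 1181 = 7048 mm.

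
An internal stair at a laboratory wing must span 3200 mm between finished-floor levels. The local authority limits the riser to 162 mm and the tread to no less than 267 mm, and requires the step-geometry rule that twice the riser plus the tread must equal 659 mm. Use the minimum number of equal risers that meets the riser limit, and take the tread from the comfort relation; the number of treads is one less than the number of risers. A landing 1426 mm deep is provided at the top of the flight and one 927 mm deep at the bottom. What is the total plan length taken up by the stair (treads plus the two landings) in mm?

8794 mm

3200 / 162 = 19.75, so 20 risers are needed.
R = 3200 ÷ 20 = 160 mm.
T = 659 − 2·160 = 339 mm, which satisfies the 267 mm minimum.
Going = (20 − 1) × 339 = 6441 mm.
Enclosure = 6441 + 1426 + 927 = 8794 mm.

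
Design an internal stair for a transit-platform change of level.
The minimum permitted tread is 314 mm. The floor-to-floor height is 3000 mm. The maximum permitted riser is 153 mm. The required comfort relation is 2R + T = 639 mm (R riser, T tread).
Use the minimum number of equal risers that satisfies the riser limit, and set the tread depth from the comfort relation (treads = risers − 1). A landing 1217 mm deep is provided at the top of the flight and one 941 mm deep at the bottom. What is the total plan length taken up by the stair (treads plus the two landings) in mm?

3000 / 153 = 19.61, so 20 risers are needed.
R = 3000 ÷ 20 = 150 mm.
T = 639 − 2·150 = 339 mm, which satisfies the 314 mm minimum.
Treads = 20 − 1 = 19; going = 19 × 339 = 6441 mm.
Enclosure = 6441 + 1217 + 941 = 8599 mm.

8599 mm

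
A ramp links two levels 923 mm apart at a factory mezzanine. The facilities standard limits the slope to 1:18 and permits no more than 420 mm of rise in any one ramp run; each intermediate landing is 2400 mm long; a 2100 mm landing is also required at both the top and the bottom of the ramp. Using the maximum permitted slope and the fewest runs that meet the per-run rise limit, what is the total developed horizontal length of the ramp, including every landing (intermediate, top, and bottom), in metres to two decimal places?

⌈923/420⌉ = 3 ramp runs. That means 2 intermediate landings.
Ramp run (horizontal) at 1:18: 923 × 18 = 16614 mm.
Intermediate landings: 2 × 2400 = 4800 mm.
Top and bottom landings: 2 × 2100 = 4200 mm.
Total = 16614 + 4800 + 4200 = 25614 mm.
= 25.61 m.

25.61 m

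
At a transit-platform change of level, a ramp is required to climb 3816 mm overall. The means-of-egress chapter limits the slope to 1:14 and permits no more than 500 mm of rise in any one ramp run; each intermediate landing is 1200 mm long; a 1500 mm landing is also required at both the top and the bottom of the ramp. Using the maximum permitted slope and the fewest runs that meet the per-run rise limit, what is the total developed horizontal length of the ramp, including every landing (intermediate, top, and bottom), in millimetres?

⌈3816/500⌉ = 8 ramp runs. That means 7 intermediate landings.
Horizontal run for 3816 mm of rise at 1:14 is 3816 × 14 = 53424 mm.
7 intermediate landings contribute 7 × 1200 = 8400 mm.
Top and bottom landings: 2 × 1500 = 3000 mm.
Total = 53424 + 8400 + 3000 = 64824 mm.

64824 mm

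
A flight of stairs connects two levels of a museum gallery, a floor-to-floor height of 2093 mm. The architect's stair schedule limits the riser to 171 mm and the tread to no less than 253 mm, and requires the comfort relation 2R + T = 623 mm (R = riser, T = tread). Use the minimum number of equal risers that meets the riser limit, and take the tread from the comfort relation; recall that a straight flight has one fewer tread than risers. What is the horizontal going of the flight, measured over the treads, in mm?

At most 171 each: 2093/171 = 12.24, giving 13 risers.
Each riser is 2093/13 = 161 mm (≤ 171 mm).
Tread T = 623 − 2 × 161 = 301 mm (≥ 253 mm).
Going = (13 − 1) × 301 = 3612 mm.

3612 mm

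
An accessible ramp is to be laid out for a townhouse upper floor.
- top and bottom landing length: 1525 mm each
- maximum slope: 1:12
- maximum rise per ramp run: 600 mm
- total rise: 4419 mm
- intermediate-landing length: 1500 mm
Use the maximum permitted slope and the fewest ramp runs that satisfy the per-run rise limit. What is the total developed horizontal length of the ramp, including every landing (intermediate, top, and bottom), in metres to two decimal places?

4419 / 600 = 7.37, so 8 ramp runs are needed. That means 7 intermediate landings.
Horizontal run for 4419 mm of rise at 1:12 is 4419 × 12 = 53028 mm.
7 intermediate landings contribute 7 × 1500 = 10500 mm.
Top and bottom landings: 2 × 1525 = 3050 mm.
Total = 53028 + 10500 + 3050 = 66578 mm.
= 66.58 m.

66.58 m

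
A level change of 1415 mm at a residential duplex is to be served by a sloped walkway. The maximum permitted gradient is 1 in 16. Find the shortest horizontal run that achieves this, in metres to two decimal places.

22.64 m

Run = rise × 16 = 1415 × 16 = 22640 mm.
22640 mm = 22.64 m.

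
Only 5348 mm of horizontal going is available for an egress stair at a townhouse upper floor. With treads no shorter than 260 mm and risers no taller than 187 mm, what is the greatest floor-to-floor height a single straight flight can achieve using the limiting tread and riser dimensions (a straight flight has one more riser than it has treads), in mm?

5348 / 260 = 20.57, so 20 treads fit.
Risers = treads + 1 = 21.
Maximum height = 21 × 187 = 3927 mm.

3927 mm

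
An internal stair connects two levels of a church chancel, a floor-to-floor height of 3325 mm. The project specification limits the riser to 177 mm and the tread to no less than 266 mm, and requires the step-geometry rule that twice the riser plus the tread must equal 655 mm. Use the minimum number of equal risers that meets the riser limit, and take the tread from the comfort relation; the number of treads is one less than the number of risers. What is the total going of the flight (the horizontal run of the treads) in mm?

5490 mm

⌈3325/177⌉ = 19 risers.
R = 3325 ÷ 19 = 175 mm.
From 2R + T = 655: T = 655 − 350 = 305 mm.
Treads = 19 − 1 = 18; going = 18 × 305 = 5490 mm.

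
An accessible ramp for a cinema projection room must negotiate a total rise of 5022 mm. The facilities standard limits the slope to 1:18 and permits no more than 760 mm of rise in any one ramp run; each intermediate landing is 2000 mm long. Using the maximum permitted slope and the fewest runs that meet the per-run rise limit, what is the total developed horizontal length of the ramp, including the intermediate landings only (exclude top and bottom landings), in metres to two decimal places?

102.40 m

5022 / 760 = 6.61, so 7 ramp runs are needed. That means 6 intermediate landings.
Ramp run (horizontal) at 1:18: 5022 × 18 = 90396 mm.
Intermediate landings: 6 × 2000 = 12000 mm.
Developed length = 90396 + 12000 = 102396 mm.
= 102.40 m.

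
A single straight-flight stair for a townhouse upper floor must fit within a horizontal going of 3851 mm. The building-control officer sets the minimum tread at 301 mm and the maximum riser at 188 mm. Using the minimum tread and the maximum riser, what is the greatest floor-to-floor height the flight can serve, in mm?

3851 / 301 = 12.79, so 12 treads fit.
Risers = treads + 1 = 13.
Maximum height = 13 × 188 = 2444 mm.

2444 mm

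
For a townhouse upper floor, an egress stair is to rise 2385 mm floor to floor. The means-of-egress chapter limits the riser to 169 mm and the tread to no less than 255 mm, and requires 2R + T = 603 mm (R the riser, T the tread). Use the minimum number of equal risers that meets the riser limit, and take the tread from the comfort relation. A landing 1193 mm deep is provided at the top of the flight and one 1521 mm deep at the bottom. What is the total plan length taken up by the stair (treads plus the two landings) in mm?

6704 mm

2385 / 169 = 14.112 → round up to 15 risers.
Riser R = 2385 / 15 = 159 mm, within the 169 mm limit.
From 2R + T = 603: T = 603 − 318 = 285 mm.
15 risers give 14 treads; going = 14 × 285 = 3990 mm.
Add landings: 3990 + 1193 + 1521 = 6704 mm.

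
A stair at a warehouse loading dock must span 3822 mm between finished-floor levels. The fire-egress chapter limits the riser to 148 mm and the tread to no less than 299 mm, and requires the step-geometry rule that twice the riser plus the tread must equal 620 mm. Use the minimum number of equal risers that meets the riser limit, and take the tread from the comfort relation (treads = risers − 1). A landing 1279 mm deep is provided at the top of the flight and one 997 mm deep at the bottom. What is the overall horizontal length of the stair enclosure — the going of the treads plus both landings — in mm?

At most 148 each: 3822/148 = 25.82, giving 26 risers.
R = 3822 ÷ 26 = 147 mm.
Tread T = 620 − 2 × 147 = 326 mm (≥ 299 mm).
26 risers give 25 treads; going = 25 × 326 = 8150 mm.
Add landings: 8150 + 1279 + 997 = 10426 mm.

10426 mm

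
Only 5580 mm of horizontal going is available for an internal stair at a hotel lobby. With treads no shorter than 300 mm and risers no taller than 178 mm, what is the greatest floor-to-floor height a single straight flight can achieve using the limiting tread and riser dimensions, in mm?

Treads that fit: ⌊5580 / 300⌋ = 18.
Risers = treads + 1 = 19.
Maximum height = 19 × 178 = 3382 mm.

3382 mm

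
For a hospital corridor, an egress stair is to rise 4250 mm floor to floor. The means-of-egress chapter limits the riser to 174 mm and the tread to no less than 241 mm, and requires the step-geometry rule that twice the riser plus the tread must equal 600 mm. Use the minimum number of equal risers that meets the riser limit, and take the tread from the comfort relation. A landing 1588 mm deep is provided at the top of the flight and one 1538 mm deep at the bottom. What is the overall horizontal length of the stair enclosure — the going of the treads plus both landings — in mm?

At most 174 each: 4250/174 = 24.43, giving 25 risers.
Each riser is 4250/25 = 170 mm (≤ 174 mm).
Tread T = 600 − 2 × 170 = 260 mm (≥ 241 mm).
Going = (25 − 1) × 260 = 6240 mm.
Enclosure = 6240 + 1588 + 1538 = 9366 mm.

9366 mm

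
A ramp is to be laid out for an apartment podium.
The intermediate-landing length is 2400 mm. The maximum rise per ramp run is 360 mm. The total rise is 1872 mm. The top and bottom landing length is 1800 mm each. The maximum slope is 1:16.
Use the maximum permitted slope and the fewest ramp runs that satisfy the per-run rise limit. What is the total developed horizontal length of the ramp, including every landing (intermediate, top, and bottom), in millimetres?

45552 mm

At most 360 each: 1872/360 = 5.20, giving 6 ramp runs. That means 5 intermediate landings.
Ramp run (horizontal) at 1:16: 1872 × 16 = 29952 mm.
5 intermediate landings contribute 5 × 2400 = 12000 mm.
Top and bottom landings: 2 × 1800 = 3600 mm.
Total = 29952 + 12000 + 3600 = 45552 mm.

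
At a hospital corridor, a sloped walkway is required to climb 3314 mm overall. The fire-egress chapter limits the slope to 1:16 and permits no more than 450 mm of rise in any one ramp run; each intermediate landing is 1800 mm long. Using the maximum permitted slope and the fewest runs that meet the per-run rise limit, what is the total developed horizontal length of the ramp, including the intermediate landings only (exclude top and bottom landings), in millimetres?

65624 mm

3314 / 450 = 7.36, so 8 ramp runs are needed. That means 7 intermediate landings.
Horizontal run for 3314 mm of rise at 1:16 is 3314 × 16 = 53024 mm.
7 intermediate landings contribute 7 × 1800 = 12600 mm.
Total developed length = 53024 + 12600 = 65624 mm.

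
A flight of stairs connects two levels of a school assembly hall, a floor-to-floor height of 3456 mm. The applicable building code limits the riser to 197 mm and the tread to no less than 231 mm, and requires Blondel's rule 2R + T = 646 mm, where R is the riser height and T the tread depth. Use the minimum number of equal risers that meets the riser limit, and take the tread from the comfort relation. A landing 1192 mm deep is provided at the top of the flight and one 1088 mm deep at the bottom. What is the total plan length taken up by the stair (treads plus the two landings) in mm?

At most 197 each: 3456/197 = 17.54, giving 18 risers.
Riser R = 3456 / 18 = 192 mm, within the 197 mm limit.
T = 646 − 2·192 = 262 mm, which satisfies the 231 mm minimum.
18 risers give 17 treads; going = 17 × 262 = 4454 mm.
Enclosure = 4454 + 1192 + 1088 = 6734 mm.

6734 mm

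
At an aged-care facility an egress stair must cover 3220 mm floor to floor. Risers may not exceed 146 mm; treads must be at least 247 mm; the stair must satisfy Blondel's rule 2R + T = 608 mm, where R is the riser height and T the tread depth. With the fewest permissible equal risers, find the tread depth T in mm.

3220 / 146 = 22.05, so 23 risers are needed.
Each riser is 3220/23 = 140 mm (≤ 146 mm).
Tread T = 608 − 2 × 140 = 328 mm (≥ 247 mm).

328 mm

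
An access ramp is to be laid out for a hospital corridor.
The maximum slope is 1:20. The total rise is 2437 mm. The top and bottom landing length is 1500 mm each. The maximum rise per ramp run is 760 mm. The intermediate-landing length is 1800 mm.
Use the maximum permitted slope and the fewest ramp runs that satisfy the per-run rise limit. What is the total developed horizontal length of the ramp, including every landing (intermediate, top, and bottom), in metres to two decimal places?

57.14 m

At most 760 each: 2437/760 = 3.21, giving 4 ramp runs. That means 3 intermediate landings.
Horizontal run for 2437 mm of rise at 1:20 is 2437 × 20 = 48740 mm.
3 intermediate landings contribute 3 × 1800 = 5400 mm.
Top and bottom landings: 2 × 1500 = 3000 mm.
Total = 48740 + 5400 + 3000 = 57140 mm.
= 57.14 m.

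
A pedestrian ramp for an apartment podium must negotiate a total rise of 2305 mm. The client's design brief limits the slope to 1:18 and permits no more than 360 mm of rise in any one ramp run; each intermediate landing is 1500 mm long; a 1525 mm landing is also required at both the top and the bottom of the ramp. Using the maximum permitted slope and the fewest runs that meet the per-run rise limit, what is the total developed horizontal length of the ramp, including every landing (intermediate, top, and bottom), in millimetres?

53540 mm

2305 / 360 = 6.403 → round up to 7 ramp runs. That means 6 intermediate landings.
Ramp run (horizontal) at 1:18: 2305 × 18 = 41490 mm.
6 intermediate landings contribute 6 × 1500 = 9000 mm.
Top and bottom landings: 2 × 1525 = 3050 mm.
Total = 41490 + 9000 + 3050 = 53540 mm.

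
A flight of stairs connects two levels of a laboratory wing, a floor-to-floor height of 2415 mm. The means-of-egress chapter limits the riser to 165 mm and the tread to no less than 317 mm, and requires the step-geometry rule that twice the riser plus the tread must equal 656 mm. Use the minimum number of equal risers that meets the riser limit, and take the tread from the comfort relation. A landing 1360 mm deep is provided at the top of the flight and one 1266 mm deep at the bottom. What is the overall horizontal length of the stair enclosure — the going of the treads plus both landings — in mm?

⌈2415/165⌉ = 15 risers.
Riser R = 2415 / 15 = 161 mm, within the 165 mm limit.
From 2R + T = 656: T = 656 − 322 = 334 mm.
Treads = 15 − 1 = 14; going = 14 × 334 = 4676 mm.
Enclosure = 4676 + 1360 + 1266 = 7302 mm.

7302 mm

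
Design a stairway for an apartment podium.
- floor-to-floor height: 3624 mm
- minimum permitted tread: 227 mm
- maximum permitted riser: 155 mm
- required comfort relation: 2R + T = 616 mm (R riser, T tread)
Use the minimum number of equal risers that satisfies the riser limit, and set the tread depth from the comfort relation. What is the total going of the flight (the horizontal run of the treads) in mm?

7222 mm

3624 / 155 = 23.381 → round up to 24 risers.
R = 3624 ÷ 24 = 151 mm.
T = 616 − 2·151 = 314 mm, which satisfies the 227 mm minimum.
Going = (24 − 1) × 314 = 7222 mm.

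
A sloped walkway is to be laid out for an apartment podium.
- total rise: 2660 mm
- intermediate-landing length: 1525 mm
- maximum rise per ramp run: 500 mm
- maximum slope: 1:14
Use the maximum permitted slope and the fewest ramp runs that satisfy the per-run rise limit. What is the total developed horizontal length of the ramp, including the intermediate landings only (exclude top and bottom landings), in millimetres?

44865 mm

2660 / 500 = 5.32, so 6 ramp runs are needed. That means 5 intermediate landings.
Horizontal run for 2660 mm of rise at 1:14 is 2660 × 14 = 37240 mm.
Intermediate landings: 5 × 1525 = 7625 mm.
Total developed length = 37240 + 7625 = 44865 mm.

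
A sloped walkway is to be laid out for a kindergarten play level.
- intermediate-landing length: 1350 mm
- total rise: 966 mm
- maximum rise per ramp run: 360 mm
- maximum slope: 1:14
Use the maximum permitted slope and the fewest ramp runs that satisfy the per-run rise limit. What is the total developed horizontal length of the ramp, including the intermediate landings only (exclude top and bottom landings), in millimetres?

966 / 360 = 2.683 → round up to 3 ramp runs. That means 2 intermediate landings.
Ramp run (horizontal) at 1:14: 966 × 14 = 13524 mm.
2 intermediate landings contribute 2 × 1350 = 2700 mm.
Developed length = 13524 + 2700 = 16224 mm.

16224 mm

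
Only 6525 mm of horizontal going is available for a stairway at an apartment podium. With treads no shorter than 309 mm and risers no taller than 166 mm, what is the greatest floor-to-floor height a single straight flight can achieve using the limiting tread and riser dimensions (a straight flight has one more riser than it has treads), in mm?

3652 mm

Treads that fit: ⌊6525 / 309⌋ = 21.
Risers = treads + 1 = 22.
Maximum height = 22 × 166 = 3652 mm.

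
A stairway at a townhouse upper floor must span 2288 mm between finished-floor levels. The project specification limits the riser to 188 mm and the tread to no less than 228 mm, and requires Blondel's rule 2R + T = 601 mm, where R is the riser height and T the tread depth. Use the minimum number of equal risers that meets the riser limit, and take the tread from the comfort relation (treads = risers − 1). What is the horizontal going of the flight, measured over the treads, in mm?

2288 / 188 = 12.17, so 13 risers are needed.
Each riser is 2288/13 = 176 mm (≤ 188 mm).
Tread T = 601 − 2 × 176 = 249 mm (≥ 228 mm).
13 risers give 12 treads; going = 12 × 249 = 2988 mm.

2988 mm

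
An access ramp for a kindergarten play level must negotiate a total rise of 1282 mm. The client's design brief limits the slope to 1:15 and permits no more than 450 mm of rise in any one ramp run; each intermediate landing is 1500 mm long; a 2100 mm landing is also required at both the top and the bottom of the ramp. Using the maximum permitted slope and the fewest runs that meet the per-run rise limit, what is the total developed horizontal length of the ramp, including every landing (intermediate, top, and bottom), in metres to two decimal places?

26.43 m

1282 / 450 = 2.849 → round up to 3 ramp runs. That means 2 intermediate landings.
Ramp run (horizontal) at 1:15: 1282 × 15 = 19230 mm.
2 intermediate landings contribute 2 × 1500 = 3000 mm.
Top and bottom landings: 2 × 2100 = 4200 mm.
Total = 19230 + 3000 + 4200 = 26430 mm.
= 26.43 m.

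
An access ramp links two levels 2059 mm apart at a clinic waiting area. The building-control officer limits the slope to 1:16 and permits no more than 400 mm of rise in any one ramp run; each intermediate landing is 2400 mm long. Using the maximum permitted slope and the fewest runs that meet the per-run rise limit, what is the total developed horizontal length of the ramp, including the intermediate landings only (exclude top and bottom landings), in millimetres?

⌈2059/400⌉ = 6 ramp runs. That means 5 intermediate landings.
Horizontal run for 2059 mm of rise at 1:16 is 2059 × 16 = 32944 mm.
5 intermediate landings contribute 5 × 2400 = 12000 mm.
Developed length = 32944 + 12000 = 44944 mm.

44944 mm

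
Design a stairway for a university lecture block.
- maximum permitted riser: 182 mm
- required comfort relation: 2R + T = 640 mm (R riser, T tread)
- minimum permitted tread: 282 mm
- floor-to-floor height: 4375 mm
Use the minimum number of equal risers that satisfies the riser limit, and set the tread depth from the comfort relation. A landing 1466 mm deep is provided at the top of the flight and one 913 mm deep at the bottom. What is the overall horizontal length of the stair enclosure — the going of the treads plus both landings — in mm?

⌈4375/182⌉ = 25 risers.
Each riser is 4375/25 = 175 mm (≤ 182 mm).
From 2R + T = 640: T = 640 − 350 = 290 mm.
25 risers give 24 treads; going = 24 × 290 = 6960 mm.
Add landings: 6960 + 1466 + 913 = 9339 mm.

9339 mm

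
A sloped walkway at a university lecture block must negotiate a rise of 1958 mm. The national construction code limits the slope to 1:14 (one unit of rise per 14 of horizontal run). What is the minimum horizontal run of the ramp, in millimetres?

Run = rise × 14 = 1958 × 14 = 27412 mm.

27412 mm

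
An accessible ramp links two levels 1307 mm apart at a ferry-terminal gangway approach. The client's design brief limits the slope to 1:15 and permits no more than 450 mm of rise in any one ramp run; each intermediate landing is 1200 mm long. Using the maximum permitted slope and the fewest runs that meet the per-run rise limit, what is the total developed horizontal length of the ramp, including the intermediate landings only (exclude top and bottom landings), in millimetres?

22005 mm

1307 / 450 = 2.90, so 3 ramp runs are needed. That means 2 intermediate landings.
Ramp run (horizontal) at 1:15: 1307 × 15 = 19605 mm.
Intermediate landings: 2 × 1200 = 2400 mm.
Total developed length = 19605 + 2400 = 22005 mm.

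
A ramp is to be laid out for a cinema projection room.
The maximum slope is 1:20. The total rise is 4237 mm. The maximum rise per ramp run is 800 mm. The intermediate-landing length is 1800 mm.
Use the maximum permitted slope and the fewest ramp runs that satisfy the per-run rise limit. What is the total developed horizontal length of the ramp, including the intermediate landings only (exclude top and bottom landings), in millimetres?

⌈4237/800⌉ = 6 ramp runs. That means 5 intermediate landings.
Horizontal run for 4237 mm of rise at 1:20 is 4237 × 20 = 84740 mm.
Intermediate landings: 5 × 1800 = 9000 mm.
Developed length = 84740 + 9000 = 93740 mm.

93740 mm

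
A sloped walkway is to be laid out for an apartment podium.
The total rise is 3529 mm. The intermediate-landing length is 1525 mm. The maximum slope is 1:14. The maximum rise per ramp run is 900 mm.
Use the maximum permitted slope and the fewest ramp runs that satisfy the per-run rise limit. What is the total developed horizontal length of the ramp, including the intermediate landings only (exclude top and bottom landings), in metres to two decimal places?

At most 900 each: 3529/900 = 3.92, giving 4 ramp runs. That means 3 intermediate landings.
Horizontal run for 3529 mm of rise at 1:14 is 3529 × 14 = 49406 mm.
Intermediate landings: 3 × 1525 = 4575 mm.
Developed length = 49406 + 4575 = 53981 mm.
= 53.98 m.

53.98 m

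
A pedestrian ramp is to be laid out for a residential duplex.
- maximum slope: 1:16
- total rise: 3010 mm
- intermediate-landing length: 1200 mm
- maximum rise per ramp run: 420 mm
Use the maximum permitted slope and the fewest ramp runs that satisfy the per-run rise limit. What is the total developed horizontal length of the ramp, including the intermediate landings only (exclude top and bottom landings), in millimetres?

At most 420 each: 3010/420 = 7.17, giving 8 ramp runs. That means 7 intermediate landings.
Ramp run (horizontal) at 1:16: 3010 × 16 = 48160 mm.
Intermediate landings: 7 × 1200 = 8400 mm.
Total developed length = 48160 + 8400 = 56560 mm.

56560 mm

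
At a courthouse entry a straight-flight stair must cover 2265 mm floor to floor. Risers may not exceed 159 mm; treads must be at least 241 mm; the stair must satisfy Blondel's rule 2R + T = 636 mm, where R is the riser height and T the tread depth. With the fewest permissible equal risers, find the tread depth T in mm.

334 mm

At most 159 each: 2265/159 = 14.25, giving 15 risers.
Each riser is 2265/15 = 151 mm (≤ 159 mm).
Tread T = 636 − 2 × 151 = 334 mm (≥ 241 mm).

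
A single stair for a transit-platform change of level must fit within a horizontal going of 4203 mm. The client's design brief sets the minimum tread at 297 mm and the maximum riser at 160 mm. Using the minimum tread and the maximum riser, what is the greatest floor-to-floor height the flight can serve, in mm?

2400 mm

4203 / 297 = 14.15, so 14 treads fit.
Risers = treads + 1 = 15.
Maximum height = 15 × 160 = 2400 mm.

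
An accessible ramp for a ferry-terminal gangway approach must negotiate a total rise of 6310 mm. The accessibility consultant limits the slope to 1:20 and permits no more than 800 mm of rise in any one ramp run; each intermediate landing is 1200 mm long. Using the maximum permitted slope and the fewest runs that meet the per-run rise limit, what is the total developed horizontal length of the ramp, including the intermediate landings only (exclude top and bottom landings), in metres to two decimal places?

134.60 m

6310 / 800 = 7.89, so 8 ramp runs are needed. That means 7 intermediate landings.
Ramp run (horizontal) at 1:20: 6310 × 20 = 126200 mm.
Intermediate landings: 7 × 1200 = 8400 mm.
Developed length = 126200 + 8400 = 134600 mm.
= 134.60 m.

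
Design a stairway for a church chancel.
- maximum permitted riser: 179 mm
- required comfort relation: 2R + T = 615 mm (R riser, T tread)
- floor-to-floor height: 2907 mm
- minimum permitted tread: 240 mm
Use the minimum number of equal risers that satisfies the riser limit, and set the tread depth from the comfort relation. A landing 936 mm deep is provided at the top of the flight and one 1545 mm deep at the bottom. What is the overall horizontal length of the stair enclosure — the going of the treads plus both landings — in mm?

2907 / 179 = 16.24, so 17 risers are needed.
R = 2907 ÷ 17 = 171 mm.
T = 615 − 2·171 = 273 mm, which satisfies the 240 mm minimum.
17 risers give 16 treads; going = 16 × 273 = 4368 mm.
Add landings: 4368 + 936 + 1545 = 6849 mm.

6849 mm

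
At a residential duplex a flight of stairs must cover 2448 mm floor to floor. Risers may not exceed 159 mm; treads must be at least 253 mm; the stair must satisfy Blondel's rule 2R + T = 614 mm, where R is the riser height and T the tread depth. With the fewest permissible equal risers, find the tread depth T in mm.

⌈2448/159⌉ = 16 risers.
R = 2448 ÷ 16 = 153 mm.
T = 614 − 2·153 = 308 mm, which satisfies the 253 mm minimum.

308 mm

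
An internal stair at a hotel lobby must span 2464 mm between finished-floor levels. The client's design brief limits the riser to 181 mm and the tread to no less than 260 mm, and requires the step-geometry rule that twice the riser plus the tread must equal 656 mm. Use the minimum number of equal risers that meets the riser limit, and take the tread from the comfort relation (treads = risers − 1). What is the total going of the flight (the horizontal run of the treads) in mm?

3952 mm

2464 / 181 = 13.61, so 14 risers are needed.
Riser R = 2464 / 14 = 176 mm, within the 181 mm limit.
From 2R + T = 656: T = 656 − 352 = 304 mm.
14 risers give 13 treads; going = 13 × 304 = 3952 mm.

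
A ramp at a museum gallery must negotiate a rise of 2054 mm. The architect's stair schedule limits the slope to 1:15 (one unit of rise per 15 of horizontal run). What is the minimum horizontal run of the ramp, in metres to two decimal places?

30.81 m

At 1:15 the run is 15 × 2054 = 30810 mm.
30810 mm = 30.81 m.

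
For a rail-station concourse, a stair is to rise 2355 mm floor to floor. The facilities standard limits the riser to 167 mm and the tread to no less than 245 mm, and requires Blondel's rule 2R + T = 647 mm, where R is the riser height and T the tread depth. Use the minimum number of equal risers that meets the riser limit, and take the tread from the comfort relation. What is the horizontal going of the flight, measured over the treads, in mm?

⌈2355/167⌉ = 15 risers.
Riser R = 2355 / 15 = 157 mm, within the 167 mm limit.
Tread T = 647 − 2 × 157 = 333 mm (≥ 245 mm).
Treads = 15 − 1 = 14; going = 14 × 333 = 4662 mm.

4662 mm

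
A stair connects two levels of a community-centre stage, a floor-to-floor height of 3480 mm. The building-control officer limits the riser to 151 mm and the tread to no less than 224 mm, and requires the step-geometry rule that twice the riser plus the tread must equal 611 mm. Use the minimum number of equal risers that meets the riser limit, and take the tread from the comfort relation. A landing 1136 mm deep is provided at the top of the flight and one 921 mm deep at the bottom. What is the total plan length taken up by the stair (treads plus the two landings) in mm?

9440 mm

At most 151 each: 3480/151 = 23.05, giving 24 risers.
Each riser is 3480/24 = 145 mm (≤ 151 mm).
Tread T = 611 − 2 × 145 = 321 mm (≥ 224 mm).
Going = (24 − 1) × 321 = 7383 mm.
Add landings: 7383 + 1136 + 921 = 9440 mm.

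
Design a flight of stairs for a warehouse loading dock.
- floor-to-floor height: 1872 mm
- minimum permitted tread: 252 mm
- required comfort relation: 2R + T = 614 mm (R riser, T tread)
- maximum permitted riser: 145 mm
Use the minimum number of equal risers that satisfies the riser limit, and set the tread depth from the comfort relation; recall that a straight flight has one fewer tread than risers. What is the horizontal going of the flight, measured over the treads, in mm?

3912 mm

At most 145 each: 1872/145 = 12.91, giving 13 risers.
R = 1872 ÷ 13 = 144 mm.
From 2R + T = 614: T = 614 − 288 = 326 mm.
Going = (13 − 1) × 326 = 3912 mm.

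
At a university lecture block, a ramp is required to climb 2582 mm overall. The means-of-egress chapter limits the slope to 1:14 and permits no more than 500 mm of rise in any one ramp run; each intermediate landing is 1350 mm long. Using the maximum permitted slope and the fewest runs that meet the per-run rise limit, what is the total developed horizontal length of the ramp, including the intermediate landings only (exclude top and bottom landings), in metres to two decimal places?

⌈2582/500⌉ = 6 ramp runs. That means 5 intermediate landings.
Horizontal run for 2582 mm of rise at 1:14 is 2582 × 14 = 36148 mm.
5 intermediate landings contribute 5 × 1350 = 6750 mm.
Total developed length = 36148 + 6750 = 42898 mm.
= 42.90 m.

42.90 m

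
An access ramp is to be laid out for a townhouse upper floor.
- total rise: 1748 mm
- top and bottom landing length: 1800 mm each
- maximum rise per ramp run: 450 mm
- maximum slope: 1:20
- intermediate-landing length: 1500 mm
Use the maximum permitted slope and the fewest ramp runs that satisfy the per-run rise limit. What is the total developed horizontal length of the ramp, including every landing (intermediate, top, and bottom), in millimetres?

43060 mm

⌈1748/450⌉ = 4 ramp runs. That means 3 intermediate landings.
Horizontal run for 1748 mm of rise at 1:20 is 1748 × 20 = 34960 mm.
Intermediate landings: 3 × 1500 = 4500 mm.
Top and bottom landings: 2 × 1800 = 3600 mm.
Total = 34960 + 4500 + 3600 = 43060 mm.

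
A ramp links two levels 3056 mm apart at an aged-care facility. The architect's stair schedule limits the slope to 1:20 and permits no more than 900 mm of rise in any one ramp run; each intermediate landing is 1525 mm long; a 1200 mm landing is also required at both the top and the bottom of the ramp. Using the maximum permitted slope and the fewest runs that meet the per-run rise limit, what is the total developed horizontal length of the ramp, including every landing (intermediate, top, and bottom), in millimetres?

68095 mm

⌈3056/900⌉ = 4 ramp runs. That means 3 intermediate landings.
Ramp run (horizontal) at 1:20: 3056 × 20 = 61120 mm.
3 intermediate landings contribute 3 × 1525 = 4575 mm.
Top and bottom landings: 2 × 1200 = 2400 mm.
Total = 61120 + 4575 + 2400 = 68095 mm.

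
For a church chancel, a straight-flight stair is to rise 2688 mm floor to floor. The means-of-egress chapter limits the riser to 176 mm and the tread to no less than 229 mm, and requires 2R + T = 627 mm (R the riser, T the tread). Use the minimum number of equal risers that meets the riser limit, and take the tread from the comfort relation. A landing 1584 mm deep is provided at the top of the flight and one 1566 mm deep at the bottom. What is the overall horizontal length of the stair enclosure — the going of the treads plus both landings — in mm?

7515 mm

At most 176 each: 2688/176 = 15.27, giving 16 risers.
R = 2688 ÷ 16 = 168 mm.
T = 627 − 2·168 = 291 mm, which satisfies the 229 mm minimum.
16 risers give 15 treads; going = 15 × 291 = 4365 mm.
Enclosure = 4365 + 1584 + 1566 = 7515 mm.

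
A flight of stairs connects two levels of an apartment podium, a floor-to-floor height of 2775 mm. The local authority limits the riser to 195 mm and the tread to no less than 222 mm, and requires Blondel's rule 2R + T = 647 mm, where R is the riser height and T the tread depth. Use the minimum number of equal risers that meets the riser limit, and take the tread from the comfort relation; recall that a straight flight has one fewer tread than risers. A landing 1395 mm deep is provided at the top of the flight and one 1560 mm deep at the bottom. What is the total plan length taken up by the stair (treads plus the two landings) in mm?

6833 mm

At most 195 each: 2775/195 = 14.23, giving 15 risers.
Riser R = 2775 / 15 = 185 mm, within the 195 mm limit.
T = 647 − 2·185 = 277 mm, which satisfies the 222 mm minimum.
Going = (15 − 1) × 277 = 3878 mm.
Add landings: 3878 + 1395 + 1560 = 6833 mm.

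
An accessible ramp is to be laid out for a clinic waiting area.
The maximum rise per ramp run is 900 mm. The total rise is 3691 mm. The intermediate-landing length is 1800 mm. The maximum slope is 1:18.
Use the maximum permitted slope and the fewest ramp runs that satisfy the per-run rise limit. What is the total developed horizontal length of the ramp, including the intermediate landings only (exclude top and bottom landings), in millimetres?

⌈3691/900⌉ = 5 ramp runs. That means 4 intermediate landings.
Ramp run (horizontal) at 1:18: 3691 × 18 = 66438 mm.
4 intermediate landings contribute 4 × 1800 = 7200 mm.
Developed length = 66438 + 7200 = 73638 mm.

73638 mm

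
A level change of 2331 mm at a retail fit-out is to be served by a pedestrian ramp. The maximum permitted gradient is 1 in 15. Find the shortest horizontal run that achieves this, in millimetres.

Run = rise × 15 = 2331 × 15 = 34965 mm.

34965 mm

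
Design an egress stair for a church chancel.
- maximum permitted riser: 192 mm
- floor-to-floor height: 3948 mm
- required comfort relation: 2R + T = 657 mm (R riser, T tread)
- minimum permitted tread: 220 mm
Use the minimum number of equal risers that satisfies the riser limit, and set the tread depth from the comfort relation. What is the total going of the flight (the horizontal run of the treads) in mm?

5620 mm

At most 192 each: 3948/192 = 20.56, giving 21 risers.
R = 3948 ÷ 21 = 188 mm.
Tread T = 657 − 2 × 188 = 281 mm (≥ 220 mm).
21 risers give 20 treads; going = 20 × 281 = 5620 mm.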